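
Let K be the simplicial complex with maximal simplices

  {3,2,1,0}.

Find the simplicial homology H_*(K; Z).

Take the total order 0 < 1 < 2 < 3 on the vertex set. Then K (dimension 3) consists of the simplices:

  0-simplices (4): [0], [1], [2], [3]
  1-simplices (6): [0,1], [0,2], [0,3], [1,2], [1,3], [2,3]
  2-simplices (4): [0,1,2], [0,1,3], [0,2,3], [1,2,3]
  3-simplices (1): [0,1,2,3]

Hence C_0 ≅ Z^4, C_1 ≅ Z^6, C_2 ≅ Z^4, C_3 ≅ Z^1.

∂_1: C_1 → C_0 maps an edge to its endpoints' difference, ∂[p,q] = q − p. For instance
  ∂[2,3] = [3] − [2].
This gives a 4×6 integer matrix of rank 3; reducing to Smith normal form yields diagonal entries (1,1,1).

Boundary ∂_2: C_2 → C_1 maps a triangle to the signed sum of its edges. For instance
  ∂[1,2,3] = [2,3] − [1,3] + [1,2],
  ∂[0,1,2] = [1,2] − [0,2] + [0,1].
The 6×4 boundary matrix has rank 3 and Smith normal form diag(1,1,1).

Boundary ∂_3: C_3 → C_2 sends each 3-simplex σ to the alternating sum Σ_i (−1)^i (σ with its i-th vertex removed). For instance
  ∂[0,1,2,3] = [1,2,3] − [0,2,3] + [0,1,3] − [0,1,2].
This gives a 4×1 integer matrix of rank 1; reducing to Smith normal form yields diagonal entries (1).

Computing H_k = (kernel of ∂_k) / (image of ∂_{k+1}):

  H_0: rank C_0 − rank ∂_1 = 4 − 3 = 1, and the invariant factors of ∂_1 are all 1, so H_0 = Z.
  H_1: rank ker ∂_1 − rank ∂_2 = (6 − 3) − 3 = 0, and the invariant factors of ∂_2 are all 1, so H_1 = 0.
  H_2: rank ker ∂_2 − rank ∂_3 = (4 − 3) − 1 = 0, and the invariant factors of ∂_3 are all 1, so H_2 = 0.
  H_3: rank ker ∂_3 − rank ∂_4 = (1 − 1) − 0 = 0, and there is no ∂_4, so H_3 = 0.

As a check, the Euler characteristic is 4 − 6 + 4 − 1 = 1, which agrees with 1 − 0 + 0 − 0 = 1.

H_0 = Z,  H_1 = 0,  H_2 = 0,  H_3 = 0.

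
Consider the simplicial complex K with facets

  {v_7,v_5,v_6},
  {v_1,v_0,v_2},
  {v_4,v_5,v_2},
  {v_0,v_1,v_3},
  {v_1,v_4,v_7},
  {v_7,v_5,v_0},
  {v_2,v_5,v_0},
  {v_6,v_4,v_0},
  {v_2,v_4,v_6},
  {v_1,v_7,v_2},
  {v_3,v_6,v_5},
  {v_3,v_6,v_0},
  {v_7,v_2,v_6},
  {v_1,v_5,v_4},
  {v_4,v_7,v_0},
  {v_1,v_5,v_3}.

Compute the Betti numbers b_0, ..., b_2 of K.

b_0 = 1, b_1 = 2, b_2 = 1.

We work with the vertex ordering v_0 < v_1 < v_2 < v_3 < v_4 < v_5 < v_6 < v_7. The simplices of K, each written with vertices in increasing order, are:

  0-simplices (8): [v_0], [v_1], [v_2], [v_3], [v_4], [v_5], [v_6], [v_7]
  1-simplices (24): (24 of them)
  2-simplices (16): (16 of them)

Hence C_0 ≅ Z^8, C_1 ≅ Z^24, C_2 ≅ Z^16.

∂_1: C_1 → C_0 is given by ∂[p,q] = [q] − [p]. For instance
  ∂[v_2,v_4] = [v_4] − [v_2].
The resulting 8×24 matrix has rank 7, and its Smith normal form has invariant factors (1,1,1,1,1,1,1).

∂_2: C_2 → C_1 sends each 2-simplex [p,q,r] to [q,r] − [p,r] + [p,q]. For instance
  ∂[v_0,v_1,v_2] = [v_1,v_2] − [v_0,v_2] + [v_0,v_1],
  ∂[v_0,v_4,v_7] = [v_4,v_7] − [v_0,v_7] + [v_0,v_4].
As a 24×16 matrix over Z this has rank 15, with invariant factors (1,1,1,1,1,1,1,1,1,1,1,1,1,1,1).

Now H_k = ker ∂_k / im ∂_{k+1}, so:

  H_0: rank C_0 − rank ∂_1 = 8 − 7 = 1, and the invariant factors of ∂_1 are all 1, so H_0 = Z.
  H_1: rank ker ∂_1 − rank ∂_2 = (24 − 7) − 15 = 2, and the invariant factors of ∂_2 are all 1, so H_1 = Z^2.
  H_2: rank ker ∂_2 − rank ∂_3 = (16 − 15) − 0 = 1, and there is no ∂_3, so H_2 = Z.

As a check, the Euler characteristic is 8 − 24 + 16 = 0, which agrees with 1 − 2 + 1 = 0.

Hence the Betti numbers are b_0 = 1, b_1 = 2, b_2 = 1.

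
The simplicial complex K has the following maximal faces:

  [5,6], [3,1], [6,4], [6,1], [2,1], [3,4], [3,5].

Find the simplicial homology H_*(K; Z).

K has 6 vertices, 7 edges.
rank ∂_0 = 0, rank ∂_1 = 5 ⇒ b_0 = 6 − 0 − 5 = 1; all invariant factors of ∂_1 are 1 so no torsion. So H_0 = Z.
rank ∂_1 = 5, rank ∂_2 = 0 ⇒ b_1 = 7 − 5 − 0 = 2. So H_1 = Z^2.

H_0 = Z,  H_1 = Z^2.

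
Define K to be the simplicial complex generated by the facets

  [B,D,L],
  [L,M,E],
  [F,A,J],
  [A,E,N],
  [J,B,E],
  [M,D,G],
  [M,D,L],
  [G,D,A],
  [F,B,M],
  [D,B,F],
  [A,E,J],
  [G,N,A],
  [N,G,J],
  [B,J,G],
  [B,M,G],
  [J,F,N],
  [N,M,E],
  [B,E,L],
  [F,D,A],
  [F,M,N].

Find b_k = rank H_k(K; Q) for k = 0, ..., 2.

b_0 = 1, b_1 = 1, b_2 = 0.

K has 10 vertices, 30 edges, 20 triangles.
rank ∂_0 = 0, rank ∂_1 = 9 ⇒ b_0 = 10 − 0 − 9 = 1; all invariant factors of ∂_1 are 1 so no torsion. So H_0 ≅ Z.
rank ∂_1 = 9, rank ∂_2 = 20 ⇒ b_1 = 30 − 9 − 20 = 1; ∂_2 has invariant factor(s) [2] giving torsion. So H_1 ≅ Z ⊕ Z_2.
rank ∂_2 = 20, rank ∂_3 = 0 ⇒ b_2 = 20 − 20 − 0 = 0. So H_2 ≅ 0.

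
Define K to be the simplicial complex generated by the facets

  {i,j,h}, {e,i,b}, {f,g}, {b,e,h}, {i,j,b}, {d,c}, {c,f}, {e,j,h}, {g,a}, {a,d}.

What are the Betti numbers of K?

b_0 = 2, b_1 = 2, b_2 = 0.

Fix the vertex order a < b < c < d < e < f < g < h < i < j and write every simplex with vertices in increasing order. Then dim K = 2 and the simplices of K are:

  0-simplices (10): a, b, c, d, e, f, g, h, i, j
  1-simplices (15): ad, ag, be, bh, bi, bj, cd, cf, eh, ei, ej, fg, hi, hj, ij
  2-simplices (5): beh, bei, bij, ehj, hij

so the chain groups are C_0 ≅ Z^10, C_1 ≅ Z^15, C_2 ≅ Z^5.

Boundary ∂_1: C_1 → C_0 maps an edge to its endpoints' difference, ∂[p,q] = q − p.
The resulting 10×15 matrix has rank 8, and its Smith normal form has invariant factors (1,1,1,1,1,1,1,1).

Boundary ∂_2: C_2 → C_1 maps a triangle to the signed sum of its edges. For instance
  ∂ehj = hj − ej + eh,
  ∂hij = ij − hj + hi.
As a 15×5 matrix over Z this has rank 5, with invariant factors (1,1,1,1,1).

Now H_k = ker ∂_k / im ∂_{k+1}, so:

  H_0: rank C_0 − rank ∂_1 = 10 − 8 = 2, and the invariant factors of ∂_1 are all 1, so H_0 ≅ Z^2.
  H_1: rank ker ∂_1 − rank ∂_2 = (15 − 8) − 5 = 2, and the invariant factors of ∂_2 are all 1, so H_1 ≅ Z^2.
  H_2: rank ker ∂_2 − rank ∂_3 = (5 − 5) − 0 = 0, and there is no ∂_3, so H_2 ≅ 0.

Hence the Betti numbers are b_0 = 2, b_1 = 2, b_2 = 0.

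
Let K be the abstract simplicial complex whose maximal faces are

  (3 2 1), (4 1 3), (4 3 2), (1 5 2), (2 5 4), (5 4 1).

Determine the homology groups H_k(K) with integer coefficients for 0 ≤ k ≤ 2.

Take the total order 1 < 2 < 3 < 4 < 5 on the vertex set. Then K (dimension 2) consists of the simplices:

  0-simplices (5): [1], [2], [3], [4], [5]
  1-simplices (9): [1,2], [1,3], [1,4], [1,5], [2,3], [2,4], [2,5], [3,4], [4,5]
  2-simplices (6): [1,2,3], [1,2,5], [1,3,4], [1,4,5], [2,3,4], [2,4,5]

giving chain groups C_0 ≅ Z^5, C_1 ≅ Z^9, C_2 ≅ Z^6.

Boundary ∂_1: C_1 → C_0 maps an edge to its endpoints' difference, ∂[p,q] = q − p.
This gives a 5×9 integer matrix of rank 4; reducing to Smith normal form yields diagonal entries (1,1,1,1).

Boundary ∂_2: C_2 → C_1 sends each 2-simplex [p,q,r] to [q,r] − [p,r] + [p,q]. For instance
  ∂[2,3,4] = [3,4] − [2,4] + [2,3],
  ∂[1,3,4] = [3,4] − [1,4] + [1,3].
This gives a 9×6 integer matrix of rank 5; reducing to Smith normal form yields diagonal entries (1,1,1,1,1).

Computing H_k = (kernel of ∂_k) / (image of ∂_{k+1}):

  H_0: rank C_0 − rank ∂_1 = 5 − 4 = 1, and the invariant factors of ∂_1 are all 1, so H_0 = Z.
  H_1: rank ker ∂_1 − rank ∂_2 = (9 − 4) − 5 = 0, and the invariant factors of ∂_2 are all 1, so H_1 = 0.
  H_2: rank ker ∂_2 − rank ∂_3 = (6 − 5) − 0 = 1, and there is no ∂_3, so H_2 = Z.

H_0 ≅ Z,  H_1 = 0,  H_2 ≅ Z.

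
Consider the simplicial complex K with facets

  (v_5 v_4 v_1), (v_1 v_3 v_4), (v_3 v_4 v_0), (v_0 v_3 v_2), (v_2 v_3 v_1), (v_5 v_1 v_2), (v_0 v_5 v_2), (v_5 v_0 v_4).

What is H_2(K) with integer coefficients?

Take the total order v_0 < v_1 < v_2 < v_3 < v_4 < v_5 on the vertex set. Then K (dimension 2) consists of the simplices:

  0-simplices (6): [v_0], [v_1], [v_2], [v_3], [v_4], [v_5]
  1-simplices (12): [v_0,v_2], [v_0,v_3], [v_0,v_4], [v_0,v_5], [v_1,v_2], [v_1,v_3], [v_1,v_4], [v_1,v_5], [v_2,v_3], [v_2,v_5], [v_3,v_4], [v_4,v_5]
  2-simplices (8): [v_0,v_2,v_3], [v_0,v_2,v_5], [v_0,v_3,v_4], [v_0,v_4,v_5], [v_1,v_2,v_3], [v_1,v_2,v_5], [v_1,v_3,v_4], [v_1,v_4,v_5]

so the chain groups are C_0 ≅ Z^6, C_1 ≅ Z^12, C_2 ≅ Z^8.

∂_1: C_1 → C_0 maps an edge to its endpoints' difference, ∂[p,q] = q − p. For instance
  ∂[v_0,v_4] = [v_4] − [v_0].
This gives a 6×12 integer matrix of rank 5; reducing to Smith normal form yields diagonal entries (1,1,1,1,1).

The boundary map ∂_2: C_2 → C_1 sends each 2-simplex [p,q,r] to [q,r] − [p,r] + [p,q]. For instance
  ∂[v_1,v_4,v_5] = [v_4,v_5] − [v_1,v_5] + [v_1,v_4],
  ∂[v_1,v_2,v_3] = [v_2,v_3] − [v_1,v_3] + [v_1,v_2].
The 12×8 boundary matrix has rank 7 and Smith normal form diag(1,1,1,1,1,1,1).

Computing H_k = (kernel of ∂_k) / (image of ∂_{k+1}):

  H_2: rank ker ∂_2 − rank ∂_3 = (8 − 7) − 0 = 1, and there is no ∂_3, so H_2 = Z.

H_2 = Z.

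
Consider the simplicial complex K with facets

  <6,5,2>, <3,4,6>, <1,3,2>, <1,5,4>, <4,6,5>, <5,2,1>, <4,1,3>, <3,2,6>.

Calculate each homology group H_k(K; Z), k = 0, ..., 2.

Fix the vertex order 1 < 2 < 3 < 4 < 5 < 6 and write every simplex with vertices in increasing order. Then dim K = 2 and the simplices of K are:

  0-simplices (6): [1], [2], [3], [4], [5], [6]
  1-simplices (12): [1,2], [1,3], [1,4], [1,5], [2,3], [2,5], [2,6], [3,4], [3,6], [4,5], [4,6], [5,6]
  2-simplices (8): [1,2,3], [1,2,5], [1,3,4], [1,4,5], [2,3,6], [2,5,6], [3,4,6], [4,5,6]

Hence C_0 ≅ Z^6, C_1 ≅ Z^12, C_2 ≅ Z^8.

Boundary ∂_1: C_1 → C_0 maps an edge to its endpoints' difference, ∂[p,q] = q − p.
The resulting 6×12 matrix has rank 5, and its Smith normal form has invariant factors (1,1,1,1,1).

The boundary map ∂_2: C_2 → C_1 acts by ∂[p,q,r] = [q,r] − [p,r] + [p,q]. For instance
  ∂[1,2,3] = [2,3] − [1,3] + [1,2],
  ∂[1,4,5] = [4,5] − [1,5] + [1,4].
This gives a 12×8 integer matrix of rank 7; reducing to Smith normal form yields diagonal entries (1,1,1,1,1,1,1).

Reading off H_k = ker ∂_k / im ∂_{k+1}:

  H_0: rank C_0 − rank ∂_1 = 6 − 5 = 1, and the invariant factors of ∂_1 are all 1, so H_0 ≅ Z.
  H_1: rank ker ∂_1 − rank ∂_2 = (12 − 5) − 7 = 0, and the invariant factors of ∂_2 are all 1, so H_1 ≅ 0.
  H_2: rank ker ∂_2 − rank ∂_3 = (8 − 7) − 0 = 1, and there is no ∂_3, so H_2 ≅ Z.

As a check, the Euler characteristic is 6 − 12 + 8 = 2, which agrees with 1 − 0 + 1 = 2.

H_0 ≅ Z,  H_1 = 0,  H_2 ≅ Z.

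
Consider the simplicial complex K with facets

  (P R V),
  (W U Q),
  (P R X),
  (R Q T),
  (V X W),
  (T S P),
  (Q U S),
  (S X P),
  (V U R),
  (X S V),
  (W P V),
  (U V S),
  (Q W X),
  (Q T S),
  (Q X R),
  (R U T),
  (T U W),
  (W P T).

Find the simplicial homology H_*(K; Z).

Order the vertices as P < Q < R < S < T < U < V < W < X. Listing each simplex with vertices in this order, K has dimension 2 with simplices:

  0-simplices (9): P, Q, R, S, T, U, V, W, X
  1-simplices (27): PR, PS, PT, PV, PW, PX, QR, QS, QT, QU, QW, QX, RT, RU, RV, RX, ST, SU, SV, SX, TU, TW, UV, UW, VW, VX, WX
  2-simplices (18): PRV, PRX, PST, PSX, PTW, PVW, QRT, QRX, QST, QSU, QUW, QWX, RTU, RUV, SUV, SVX, TUW, VWX

giving chain groups C_0 ≅ Z^9, C_1 ≅ Z^27, C_2 ≅ Z^18.

Boundary ∂_1: C_1 → C_0 is given by ∂[p,q] = [q] − [p]. For instance
  ∂PT = T − P.
As a 9×27 matrix over Z this has rank 8, with invariant factors (1,1,1,1,1,1,1,1).

∂_2: C_2 → C_1 maps a triangle to the signed sum of its edges. For instance
  ∂PTW = TW − PW + PT,
  ∂QSU = SU − QU + QS.
This gives a 27×18 integer matrix of rank 18; reducing to Smith normal form yields diagonal entries (1,1,1,1,1,1,1,1,1,1,1,1,1,1,1,1,1,2).

Now H_k = ker ∂_k / im ∂_{k+1}, so:

  H_0: rank C_0 − rank ∂_1 = 9 − 8 = 1, and the invariant factors of ∂_1 are all 1, so H_0 ≅ Z.
  H_1: rank ker ∂_1 − rank ∂_2 = (27 − 8) − 18 = 1, and ∂_2 has invariant factor 2 > 1, so H_1 ≅ Z ⊕ Z_2.
  H_2: rank ker ∂_2 − rank ∂_3 = (18 − 18) − 0 = 0, and there is no ∂_3, so H_2 ≅ 0.

As a check, the Euler characteristic is 9 − 27 + 18 = 0, which agrees with 1 − 1 + 0 = 0.

H_0 = Z,  H_1 = Z ⊕ Z_2,  H_2 = 0.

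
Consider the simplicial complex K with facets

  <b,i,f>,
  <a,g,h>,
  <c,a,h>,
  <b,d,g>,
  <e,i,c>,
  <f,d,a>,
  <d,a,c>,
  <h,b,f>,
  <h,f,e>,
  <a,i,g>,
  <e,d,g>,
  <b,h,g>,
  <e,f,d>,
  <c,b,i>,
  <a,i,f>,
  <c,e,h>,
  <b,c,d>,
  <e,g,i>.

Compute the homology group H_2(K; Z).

H_2 = Z.

Take the total order a < b < c < d < e < f < g < h < i on the vertex set. Then K (dimension 2) consists of the simplices:

  0-simplices (9): a, b, c, d, e, f, g, h, i
  1-simplices (27): ac, ad, af, ag, ah, ai, bc, bd, bf, bg, bh, bi, cd, ce, ch, ci, de, df, dg, ef, eg, eh, ei, fh, fi, gh, gi
  2-simplices (18): acd, ach, adf, afi, agh, agi, bcd, bci, bdg, bfh, bfi, bgh, ceh, cei, def, deg, efh, egi

giving chain groups C_0 ≅ Z^9, C_1 ≅ Z^27, C_2 ≅ Z^18.

The boundary map ∂_1: C_1 → C_0 maps an edge to its endpoints' difference, ∂[p,q] = q − p.
This gives a 9×27 integer matrix of rank 8; reducing to Smith normal form yields diagonal entries (1,1,1,1,1,1,1,1).

The boundary map ∂_2: C_2 → C_1 sends each 2-simplex [p,q,r] to [q,r] − [p,r] + [p,q]. For instance
  ∂deg = eg − dg + de,
  ∂bfi = fi − bi + bf.
The 27×18 boundary matrix has rank 17 and Smith normal form diag(1,1,1,1,1,1,1,1,1,1,1,1,1,1,1,1,1).

Reading off H_k = ker ∂_k / im ∂_{k+1}:

  H_2: rank ker ∂_2 − rank ∂_3 = (18 − 17) − 0 = 1, and there is no ∂_3, so H_2 ≅ Z.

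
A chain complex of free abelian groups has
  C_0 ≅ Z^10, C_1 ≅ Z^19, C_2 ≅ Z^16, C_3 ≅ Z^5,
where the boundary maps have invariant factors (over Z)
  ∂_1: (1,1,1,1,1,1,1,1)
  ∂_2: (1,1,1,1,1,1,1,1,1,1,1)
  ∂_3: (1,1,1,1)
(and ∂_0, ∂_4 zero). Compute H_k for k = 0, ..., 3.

H_0 = Z^2,  H_1 = 0,  H_2 = Z,  H_3 = Z.

H_0: b_0 = 10 − 0 − 8 = 2; torsion from ∂_1 factors > 1: none. So H_0 = Z^2.
H_1: b_1 = 19 − 8 − 11 = 0; torsion from ∂_2 factors > 1: none. So H_1 = 0.
H_2: b_2 = 16 − 11 − 4 = 1; torsion from ∂_3 factors > 1: none. So H_2 = Z.
H_3: b_3 = 5 − 4 − 0 = 1; torsion from ∂_4 factors > 1: none. So H_3 = Z.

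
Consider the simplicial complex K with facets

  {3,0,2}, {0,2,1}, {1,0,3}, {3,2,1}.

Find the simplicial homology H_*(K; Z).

H_0 ≅ Z,  H_1 = 0,  H_2 ≅ Z.

Take the total order 0 < 1 < 2 < 3 on the vertex set. Then K (dimension 2) consists of the simplices:

  0-simplices (4): [0], [1], [2], [3]
  1-simplices (6): [0,1], [0,2], [0,3], [1,2], [1,3], [2,3]
  2-simplices (4): [0,1,2], [0,1,3], [0,2,3], [1,2,3]

Hence C_0 ≅ Z^4, C_1 ≅ Z^6, C_2 ≅ Z^4.

∂_1: C_1 → C_0 maps an edge to its endpoints' difference, ∂[p,q] = q − p. For instance
  ∂[1,3] = [3] − [1].
As a 4×6 matrix over Z this has rank 3, with invariant factors (1,1,1).

∂_2: C_2 → C_1 maps a triangle to the signed sum of its edges. For instance
  ∂[0,1,2] = [1,2] − [0,2] + [0,1],
  ∂[0,2,3] = [2,3] − [0,3] + [0,2].
As a 6×4 matrix over Z this has rank 3, with invariant factors (1,1,1).

Reading off H_k = ker ∂_k / im ∂_{k+1}:

  H_0: rank C_0 − rank ∂_1 = 4 − 3 = 1, and the invariant factors of ∂_1 are all 1, so H_0 = Z.
  H_1: rank ker ∂_1 − rank ∂_2 = (6 − 3) − 3 = 0, and the invariant factors of ∂_2 are all 1, so H_1 = 0.
  H_2: rank ker ∂_2 − rank ∂_3 = (4 − 3) − 0 = 1, and there is no ∂_3, so H_2 = Z.

As a check, the Euler characteristic is 4 − 6 + 4 = 2, which agrees with 1 − 0 + 1 = 2.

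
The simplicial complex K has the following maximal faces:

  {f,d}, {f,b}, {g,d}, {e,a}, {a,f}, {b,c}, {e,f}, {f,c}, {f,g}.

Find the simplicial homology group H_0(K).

H_0 ≅ Z.

Take the total order a < b < c < d < e < f < g on the vertex set. Then K (dimension 1) consists of the simplices:

  0-simplices (7): a, b, c, d, e, f, g
  1-simplices (9): ae, af, bc, bf, cf, df, dg, ef, fg

giving chain groups C_0 ≅ Z^7, C_1 ≅ Z^9.

Boundary ∂_1: C_1 → C_0 sends each edge [p,q] (with p < q) to q − p. For instance
  ∂af = f − a.
As a 7×9 matrix over Z this has rank 6, with invariant factors (1,1,1,1,1,1).

Computing H_k = (kernel of ∂_k) / (image of ∂_{k+1}):

  H_0: rank C_0 − rank ∂_1 = 7 − 6 = 1, and the invariant factors of ∂_1 are all 1, so H_0 ≅ Z.

(K is a triangulation of a wedge of 3 circles.)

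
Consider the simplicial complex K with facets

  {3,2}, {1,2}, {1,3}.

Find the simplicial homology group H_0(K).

Take the total order 1 < 2 < 3 on the vertex set. Then K (dimension 1) consists of the simplices:

  0-simplices (3): [1], [2], [3]
  1-simplices (3): [1,2], [1,3], [2,3]

giving chain groups C_0 ≅ Z^3, C_1 ≅ Z^3.

∂_1: C_1 → C_0 sends each edge [p,q] (with p < q) to q − p.
As a 3×3 matrix over Z this has rank 2, with invariant factors (1,1).

Now H_k = ker ∂_k / im ∂_{k+1}, so:

  H_0: rank C_0 − rank ∂_1 = 3 − 2 = 1, and the invariant factors of ∂_1 are all 1, so H_0 ≅ Z.

H_0 ≅ Z.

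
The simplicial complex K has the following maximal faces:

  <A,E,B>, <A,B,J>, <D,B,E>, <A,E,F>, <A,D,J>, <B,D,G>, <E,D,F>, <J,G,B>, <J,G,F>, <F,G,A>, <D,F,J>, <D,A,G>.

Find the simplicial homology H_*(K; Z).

Take the total order A < B < D < E < F < G < J on the vertex set. Then K (dimension 2) consists of the simplices:

  0-simplices (7): A, B, D, E, F, G, J
  1-simplices (18): AB, AD, AE, AF, AG, AJ, BD, BE, BG, BJ, DE, DF, DG, DJ, EF, FG, FJ, GJ
  2-simplices (12): ABE, ABJ, ADG, ADJ, AEF, AFG, BDE, BDG, BGJ, DEF, DFJ, FGJ

giving chain groups C_0 ≅ Z^7, C_1 ≅ Z^18, C_2 ≅ Z^12.

∂_1: C_1 → C_0 sends each edge [p,q] (with p < q) to q − p. For instance
  ∂DG = G − D.
As a 7×18 matrix over Z this has rank 6, with invariant factors (1,1,1,1,1,1).

The boundary map ∂_2: C_2 → C_1 acts by ∂[p,q,r] = [q,r] − [p,r] + [p,q]. For instance
  ∂AEF = EF − AF + AE,
  ∂FGJ = GJ − FJ + FG.
This gives a 18×12 integer matrix of rank 12; reducing to Smith normal form yields diagonal entries (1,1,1,1,1,1,1,1,1,1,1,2).

From H_k ≅ ker(∂_k) / im(∂_{k+1}) we obtain:

  H_0: rank C_0 − rank ∂_1 = 7 − 6 = 1, and the invariant factors of ∂_1 are all 1, so H_0 ≅ Z.
  H_1: rank ker ∂_1 − rank ∂_2 = (18 − 6) − 12 = 0, and ∂_2 has invariant factor 2 > 1, so H_1 ≅ Z_2.
  H_2: rank ker ∂_2 − rank ∂_3 = (12 − 12) − 0 = 0, and there is no ∂_3, so H_2 ≅ 0.

H_0 ≅ Z,  H_1 ≅ Z_2,  H_2 = 0.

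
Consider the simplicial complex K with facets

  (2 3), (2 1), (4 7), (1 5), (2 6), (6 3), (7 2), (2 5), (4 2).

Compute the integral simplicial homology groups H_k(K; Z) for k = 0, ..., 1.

We work with the vertex ordering 1 < 2 < 3 < 4 < 5 < 6 < 7. The simplices of K, each written with vertices in increasing order, are:

  0-simplices (7): [1], [2], [3], [4], [5], [6], [7]
  1-simplices (9): [1,2], [1,5], [2,3], [2,4], [2,5], [2,6], [2,7], [3,6], [4,7]

giving chain groups C_0 ≅ Z^7, C_1 ≅ Z^9.

Boundary ∂_1: C_1 → C_0 sends each edge [p,q] (with p < q) to q − p.
This gives a 7×9 integer matrix of rank 6; reducing to Smith normal form yields diagonal entries (1,1,1,1,1,1).

Now H_k = ker ∂_k / im ∂_{k+1}, so:

  H_0: rank C_0 − rank ∂_1 = 7 − 6 = 1, and the invariant factors of ∂_1 are all 1, so H_0 ≅ Z.
  H_1: rank ker ∂_1 − rank ∂_2 = (9 − 6) − 0 = 3, and there is no ∂_2, so H_1 ≅ Z^3.

As a check, the Euler characteristic is 7 − 9 = -2, which agrees with 1 − 3 = -2.

H_0 ≅ Z,  H_1 ≅ Z^3.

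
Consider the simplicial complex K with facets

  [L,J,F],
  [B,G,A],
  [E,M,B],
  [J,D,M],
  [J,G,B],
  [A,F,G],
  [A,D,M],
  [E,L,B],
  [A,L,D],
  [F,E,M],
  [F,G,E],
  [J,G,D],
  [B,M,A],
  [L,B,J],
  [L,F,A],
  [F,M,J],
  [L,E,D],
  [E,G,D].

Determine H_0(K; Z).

K has 9 vertices, 27 edges, 18 triangles.
rank ∂_0 = 0, rank ∂_1 = 8 ⇒ b_0 = 9 − 0 − 8 = 1; all invariant factors of ∂_1 are 1 so no torsion. So H_0 = Z.

H_0 ≅ Z.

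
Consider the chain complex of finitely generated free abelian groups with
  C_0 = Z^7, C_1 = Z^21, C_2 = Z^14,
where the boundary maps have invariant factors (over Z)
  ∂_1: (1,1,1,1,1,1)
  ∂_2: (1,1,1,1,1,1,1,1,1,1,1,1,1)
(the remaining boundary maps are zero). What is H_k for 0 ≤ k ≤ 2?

H_0: b_0 = 7 − 0 − 6 = 1; torsion from ∂_1 factors > 1: none. So H_0 = Z.
H_1: b_1 = 21 − 6 − 13 = 2; torsion from ∂_2 factors > 1: none. So H_1 = Z^2.
H_2: b_2 = 14 − 13 − 0 = 1; torsion from ∂_3 factors > 1: none. So H_2 = Z.

H_0 = Z,  H_1 = Z^2,  H_2 = Z.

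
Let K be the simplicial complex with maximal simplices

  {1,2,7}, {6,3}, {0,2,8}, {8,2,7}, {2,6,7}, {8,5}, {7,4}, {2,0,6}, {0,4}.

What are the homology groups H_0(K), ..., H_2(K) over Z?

H_0 ≅ Z,  H_1 ≅ Z,  H_2 = 0.

Take the total order 0 < 1 < 2 < 3 < 4 < 5 < 6 < 7 < 8 on the vertex set. Then K (dimension 2) consists of the simplices:

  0-simplices (9): [0], [1], [2], [3], [4], [5], [6], [7], [8]
  1-simplices (14): [0,2], [0,4], [0,6], [0,8], [1,2], [1,7], [2,6], [2,7], [2,8], [3,6], [4,7], [5,8], [6,7], [7,8]
  2-simplices (5): [0,2,6], [0,2,8], [1,2,7], [2,6,7], [2,7,8]

Hence C_0 ≅ Z^9, C_1 ≅ Z^14, C_2 ≅ Z^5.

The boundary map ∂_1: C_1 → C_0 sends each edge [p,q] (with p < q) to q − p.
As a 9×14 matrix over Z this has rank 8, with invariant factors (1,1,1,1,1,1,1,1).

The boundary map ∂_2: C_2 → C_1 maps a triangle to the signed sum of its edges. For instance
  ∂[2,6,7] = [6,7] − [2,7] + [2,6],
  ∂[2,7,8] = [7,8] − [2,8] + [2,7].
The resulting 14×5 matrix has rank 5, and its Smith normal form has invariant factors (1,1,1,1,1).

Reading off H_k = ker ∂_k / im ∂_{k+1}:

  H_0: rank C_0 − rank ∂_1 = 9 − 8 = 1, and the invariant factors of ∂_1 are all 1, so H_0 = Z.
  H_1: rank ker ∂_1 − rank ∂_2 = (14 − 8) − 5 = 1, and the invariant factors of ∂_2 are all 1, so H_1 = Z.
  H_2: rank ker ∂_2 − rank ∂_3 = (5 − 5) − 0 = 0, and there is no ∂_3, so H_2 = 0.

As a check, the Euler characteristic is 9 − 14 + 5 = 0, which agrees with 1 − 1 + 0 = 0.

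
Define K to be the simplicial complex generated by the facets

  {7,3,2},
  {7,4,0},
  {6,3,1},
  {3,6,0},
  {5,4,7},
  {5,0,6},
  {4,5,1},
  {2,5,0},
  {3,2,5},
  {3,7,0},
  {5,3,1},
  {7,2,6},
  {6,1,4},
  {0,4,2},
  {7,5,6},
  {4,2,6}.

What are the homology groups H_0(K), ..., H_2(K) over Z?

Take the total order 0 < 1 < 2 < 3 < 4 < 5 < 6 < 7 on the vertex set. Then K (dimension 2) consists of the simplices:

  0-simplices (8): [0], [1], [2], [3], [4], [5], [6], [7]
  1-simplices (24): (24 of them)
  2-simplices (16): [0,2,4], [0,2,5], [0,3,6], [0,3,7], [0,4,7], [0,5,6], [1,3,5], [1,3,6], [1,4,5], [1,4,6], [2,3,5], [2,3,7], [2,4,6], [2,6,7], [4,5,7], [5,6,7]

giving chain groups C_0 ≅ Z^8, C_1 ≅ Z^24, C_2 ≅ Z^16.

∂_1: C_1 → C_0 sends each edge [p,q] (with p < q) to q − p. For instance
  ∂[3,7] = [7] − [3].
This gives a 8×24 integer matrix of rank 7; reducing to Smith normal form yields diagonal entries (1,1,1,1,1,1,1).

The boundary map ∂_2: C_2 → C_1 sends each 2-simplex [p,q,r] to [q,r] − [p,r] + [p,q]. For instance
  ∂[1,4,5] = [4,5] − [1,5] + [1,4],
  ∂[2,3,5] = [3,5] − [2,5] + [2,3].
The resulting 24×16 matrix has rank 15, and its Smith normal form has invariant factors (1,1,1,1,1,1,1,1,1,1,1,1,1,1,1).

From H_k ≅ ker(∂_k) / im(∂_{k+1}) we obtain:

  H_0: rank C_0 − rank ∂_1 = 8 − 7 = 1, and the invariant factors of ∂_1 are all 1, so H_0 = Z.
  H_1: rank ker ∂_1 − rank ∂_2 = (24 − 7) − 15 = 2, and the invariant factors of ∂_2 are all 1, so H_1 = Z^2.
  H_2: rank ker ∂_2 − rank ∂_3 = (16 − 15) − 0 = 1, and there is no ∂_3, so H_2 = Z.

H_0 ≅ Z,  H_1 ≅ Z^2,  H_2 ≅ Z.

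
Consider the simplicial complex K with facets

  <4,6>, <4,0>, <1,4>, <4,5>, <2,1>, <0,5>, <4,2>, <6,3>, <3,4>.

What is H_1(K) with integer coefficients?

H_1 ≅ Z^3.

Take the total order 0 < 1 < 2 < 3 < 4 < 5 < 6 on the vertex set. Then K (dimension 1) consists of the simplices:

  0-simplices (7): [0], [1], [2], [3], [4], [5], [6]
  1-simplices (9): [0,4], [0,5], [1,2], [1,4], [2,4], [3,4], [3,6], [4,5], [4,6]

Hence C_0 ≅ Z^7, C_1 ≅ Z^9.

The boundary map ∂_1: C_1 → C_0 is given by ∂[p,q] = [q] − [p].
The resulting 7×9 matrix has rank 6, and its Smith normal form has invariant factors (1,1,1,1,1,1).

Computing H_k = (kernel of ∂_k) / (image of ∂_{k+1}):

  H_1: rank ker ∂_1 − rank ∂_2 = (9 − 6) − 0 = 3, and there is no ∂_2, so H_1 = Z^3.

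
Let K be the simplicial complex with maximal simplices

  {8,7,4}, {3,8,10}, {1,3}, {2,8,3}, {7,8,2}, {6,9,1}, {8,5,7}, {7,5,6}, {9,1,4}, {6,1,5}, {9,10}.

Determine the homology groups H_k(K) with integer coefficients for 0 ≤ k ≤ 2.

We work with the vertex ordering 1 < 2 < 3 < 4 < 5 < 6 < 7 < 8 < 9 < 10. The simplices of K, each written with vertices in increasing order, are:

  0-simplices (10): [1], [2], [3], [4], [5], [6], [7], [8], [9], [10]
  1-simplices (21): [1,3], [1,4], [1,5], [1,6], [1,9], [2,3], [2,7], [2,8], [3,8], [3,10], [4,7], [4,8], [4,9], [5,6], [5,7], [5,8], [6,7], [6,9], [7,8], [8,10], [9,10]
  2-simplices (9): [1,4,9], [1,5,6], [1,6,9], [2,3,8], [2,7,8], [3,8,10], [4,7,8], [5,6,7], [5,7,8]

giving chain groups C_0 ≅ Z^10, C_1 ≅ Z^21, C_2 ≅ Z^9.

The boundary map ∂_1: C_1 → C_0 is given by ∂[p,q] = [q] − [p]. For instance
  ∂[2,7] = [7] − [2].
The 10×21 boundary matrix has rank 9 and Smith normal form diag(1,1,1,1,1,1,1,1,1).

Boundary ∂_2: C_2 → C_1 acts by ∂[p,q,r] = [q,r] − [p,r] + [p,q]. For instance
  ∂[5,6,7] = [6,7] − [5,7] + [5,6],
  ∂[3,8,10] = [8,10] − [3,10] + [3,8].
The resulting 21×9 matrix has rank 9, and its Smith normal form has invariant factors (1,1,1,1,1,1,1,1,1).

Now H_k = ker ∂_k / im ∂_{k+1}, so:

  H_0: rank C_0 − rank ∂_1 = 10 − 9 = 1, and the invariant factors of ∂_1 are all 1, so H_0 = Z.
  H_1: rank ker ∂_1 − rank ∂_2 = (21 − 9) − 9 = 3, and the invariant factors of ∂_2 are all 1, so H_1 = Z^3.
  H_2: rank ker ∂_2 − rank ∂_3 = (9 − 9) − 0 = 0, and there is no ∂_3, so H_2 = 0.

H_0 ≅ Z,  H_1 ≅ Z^3,  H_2 = 0.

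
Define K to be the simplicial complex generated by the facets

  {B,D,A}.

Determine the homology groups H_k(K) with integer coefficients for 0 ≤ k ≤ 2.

Order the vertices as A < B < D. Listing each simplex with vertices in this order, K has dimension 2 with simplices:

  0-simplices (3): A, B, D
  1-simplices (3): AB, AD, BD
  2-simplices (1): ABD

giving chain groups C_0 ≅ Z^3, C_1 ≅ Z^3, C_2 ≅ Z^1.

The boundary map ∂_1: C_1 → C_0 is given by ∂[p,q] = [q] − [p]. For instance
  ∂AD = D − A.
This gives a 3×3 integer matrix of rank 2; reducing to Smith normal form yields diagonal entries (1,1).

The boundary map ∂_2: C_2 → C_1 sends each 2-simplex [p,q,r] to [q,r] − [p,r] + [p,q]. For instance
  ∂ABD = BD − AD + AB.
This gives a 3×1 integer matrix of rank 1; reducing to Smith normal form yields diagonal entries (1).

Reading off H_k = ker ∂_k / im ∂_{k+1}:

  H_0: rank C_0 − rank ∂_1 = 3 − 2 = 1, and the invariant factors of ∂_1 are all 1, so H_0 ≅ Z.
  H_1: rank ker ∂_1 − rank ∂_2 = (3 − 2) − 1 = 0, and the invariant factors of ∂_2 are all 1, so H_1 ≅ 0.
  H_2: rank ker ∂_2 − rank ∂_3 = (1 − 1) − 0 = 0, and there is no ∂_3, so H_2 ≅ 0.

As a check, the Euler characteristic is 3 − 3 + 1 = 1, which agrees with 1 − 0 + 0 = 1.

H_0 = Z,  H_1 = 0,  H_2 = 0.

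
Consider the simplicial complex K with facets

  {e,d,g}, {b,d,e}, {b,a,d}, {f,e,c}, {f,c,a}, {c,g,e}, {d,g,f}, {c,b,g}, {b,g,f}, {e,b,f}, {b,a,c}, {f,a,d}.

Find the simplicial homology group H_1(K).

K has 7 vertices, 18 edges, 12 triangles.
rank ∂_1 = 6, rank ∂_2 = 12 ⇒ b_1 = 18 − 6 − 12 = 0; ∂_2 has invariant factor(s) [2] giving torsion. So H_1 = Z/2.

H_1 ≅ Z/2.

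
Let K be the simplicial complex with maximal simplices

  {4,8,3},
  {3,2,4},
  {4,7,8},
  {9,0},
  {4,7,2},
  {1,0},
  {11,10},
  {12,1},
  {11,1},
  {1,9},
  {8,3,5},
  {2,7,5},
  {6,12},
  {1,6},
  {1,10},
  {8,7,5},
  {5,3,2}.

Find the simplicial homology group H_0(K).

Order the vertices as 0 < 1 < 2 < 3 < 4 < 5 < 6 < 7 < 8 < 9 < 10 < 11 < 12. Listing each simplex with vertices in this order, K has dimension 2 with simplices:

  0-simplices (13): [0], [1], [2], [3], [4], [5], [6], [7], [8], [9], [10], [11], [12]
  1-simplices (21): [0,1], [0,9], [1,6], [1,9], [1,10], [1,11], [1,12], [2,3], [2,4], [2,5], [2,7], [3,4], [3,5], [3,8], [4,7], [4,8], [5,7], [5,8], [6,12], [7,8], [10,11]
  2-simplices (8): [2,3,4], [2,3,5], [2,4,7], [2,5,7], [3,4,8], [3,5,8], [4,7,8], [5,7,8]

Hence C_0 ≅ Z^13, C_1 ≅ Z^21, C_2 ≅ Z^8.

Boundary ∂_1: C_1 → C_0 maps an edge to its endpoints' difference, ∂[p,q] = q − p.
As a 13×21 matrix over Z this has rank 11, with invariant factors (1,1,1,1,1,1,1,1,1,1,1).

Boundary ∂_2: C_2 → C_1 maps a triangle to the signed sum of its edges. For instance
  ∂[3,5,8] = [5,8] − [3,8] + [3,5],
  ∂[2,4,7] = [4,7] − [2,7] + [2,4].
As a 21×8 matrix over Z this has rank 7, with invariant factors (1,1,1,1,1,1,1).

Now H_k = ker ∂_k / im ∂_{k+1}, so:

  H_0: rank C_0 − rank ∂_1 = 13 − 11 = 2, and the invariant factors of ∂_1 are all 1, so H_0 = Z^2.

H_0 ≅ Z^2.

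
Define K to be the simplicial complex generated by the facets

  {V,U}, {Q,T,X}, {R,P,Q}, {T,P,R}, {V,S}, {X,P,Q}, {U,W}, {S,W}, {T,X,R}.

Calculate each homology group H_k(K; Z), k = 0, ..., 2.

Order the vertices as P < Q < R < S < T < U < V < W < X. Listing each simplex with vertices in this order, K has dimension 2 with simplices:

  0-simplices (9): P, Q, R, S, T, U, V, W, X
  1-simplices (14): PQ, PR, PT, PX, QR, QT, QX, RT, RX, SV, SW, TX, UV, UW
  2-simplices (5): PQR, PQX, PRT, QTX, RTX

giving chain groups C_0 ≅ Z^9, C_1 ≅ Z^14, C_2 ≅ Z^5.

∂_1: C_1 → C_0 is given by ∂[p,q] = [q] − [p].
As a 9×14 matrix over Z this has rank 7, with invariant factors (1,1,1,1,1,1,1).

The boundary map ∂_2: C_2 → C_1 acts by ∂[p,q,r] = [q,r] − [p,r] + [p,q]. For instance
  ∂PQX = QX − PX + PQ,
  ∂PQR = QR − PR + PQ.
The 14×5 boundary matrix has rank 5 and Smith normal form diag(1,1,1,1,1).

From H_k ≅ ker(∂_k) / im(∂_{k+1}) we obtain:

  H_0: rank C_0 − rank ∂_1 = 9 − 7 = 2, and the invariant factors of ∂_1 are all 1, so H_0 = Z^2.
  H_1: rank ker ∂_1 − rank ∂_2 = (14 − 7) − 5 = 2, and the invariant factors of ∂_2 are all 1, so H_1 = Z^2.
  H_2: rank ker ∂_2 − rank ∂_3 = (5 − 5) − 0 = 0, and there is no ∂_3, so H_2 = 0.

H_0 ≅ Z^2,  H_1 ≅ Z^2,  H_2 = 0.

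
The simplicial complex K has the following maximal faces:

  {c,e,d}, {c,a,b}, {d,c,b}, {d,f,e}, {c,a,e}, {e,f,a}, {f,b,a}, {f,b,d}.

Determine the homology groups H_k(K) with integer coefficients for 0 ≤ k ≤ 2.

We work with the vertex ordering a < b < c < d < e < f. The simplices of K, each written with vertices in increasing order, are:

  0-simplices (6): a, b, c, d, e, f
  1-simplices (12): ab, ac, ae, af, bc, bd, bf, cd, ce, de, df, ef
  2-simplices (8): abc, abf, ace, aef, bcd, bdf, cde, def

Hence C_0 ≅ Z^6, C_1 ≅ Z^12, C_2 ≅ Z^8.

The boundary map ∂_1: C_1 → C_0 is given by ∂[p,q] = [q] − [p]. For instance
  ∂de = e − d.
The 6×12 boundary matrix has rank 5 and Smith normal form diag(1,1,1,1,1).

∂_2: C_2 → C_1 maps a triangle to the signed sum of its edges. For instance
  ∂aef = ef − af + ae,
  ∂abf = bf − af + ab.
This gives a 12×8 integer matrix of rank 7; reducing to Smith normal form yields diagonal entries (1,1,1,1,1,1,1).

Reading off H_k = ker ∂_k / im ∂_{k+1}:

  H_0: rank C_0 − rank ∂_1 = 6 − 5 = 1, and the invariant factors of ∂_1 are all 1, so H_0 = Z.
  H_1: rank ker ∂_1 − rank ∂_2 = (12 − 5) − 7 = 0, and the invariant factors of ∂_2 are all 1, so H_1 = 0.
  H_2: rank ker ∂_2 − rank ∂_3 = (8 − 7) − 0 = 1, and there is no ∂_3, so H_2 = Z.

H_0 = Z,  H_1 = 0,  H_2 = Z.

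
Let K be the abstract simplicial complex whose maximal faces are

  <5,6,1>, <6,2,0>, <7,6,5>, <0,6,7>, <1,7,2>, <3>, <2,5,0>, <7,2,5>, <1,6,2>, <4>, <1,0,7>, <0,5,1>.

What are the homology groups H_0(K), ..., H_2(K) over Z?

Order the vertices as 0 < 1 < 2 < 3 < 4 < 5 < 6 < 7. Listing each simplex with vertices in this order, K has dimension 2 with simplices:

  0-simplices (8): [0], [1], [2], [3], [4], [5], [6], [7]
  1-simplices (15): [0,1], [0,2], [0,5], [0,6], [0,7], [1,2], [1,5], [1,6], [1,7], [2,5], [2,6], [2,7], [5,6], [5,7], [6,7]
  2-simplices (10): [0,1,5], [0,1,7], [0,2,5], [0,2,6], [0,6,7], [1,2,6], [1,2,7], [1,5,6], [2,5,7], [5,6,7]

Hence C_0 ≅ Z^8, C_1 ≅ Z^15, C_2 ≅ Z^10.

∂_1: C_1 → C_0 maps an edge to its endpoints' difference, ∂[p,q] = q − p. For instance
  ∂[1,2] = [2] − [1].
The 8×15 boundary matrix has rank 5 and Smith normal form diag(1,1,1,1,1).

Boundary ∂_2: C_2 → C_1 acts by ∂[p,q,r] = [q,r] − [p,r] + [p,q]. For instance
  ∂[5,6,7] = [6,7] − [5,7] + [5,6],
  ∂[1,5,6] = [5,6] − [1,6] + [1,5].
As a 15×10 matrix over Z this has rank 10, with invariant factors (1,1,1,1,1,1,1,1,1,2).

Reading off H_k = ker ∂_k / im ∂_{k+1}:

  H_0: rank C_0 − rank ∂_1 = 8 − 5 = 3, and the invariant factors of ∂_1 are all 1, so H_0 ≅ Z^3.
  H_1: rank ker ∂_1 − rank ∂_2 = (15 − 5) − 10 = 0, and ∂_2 has invariant factor 2 > 1, so H_1 ≅ Z/2.
  H_2: rank ker ∂_2 − rank ∂_3 = (10 − 10) − 0 = 0, and there is no ∂_3, so H_2 ≅ 0.

As a check, the Euler characteristic is 8 − 15 + 10 = 3, which agrees with 3 − 0 + 0 = 3.

H_0 ≅ Z^3,  H_1 ≅ Z/2,  H_2 = 0.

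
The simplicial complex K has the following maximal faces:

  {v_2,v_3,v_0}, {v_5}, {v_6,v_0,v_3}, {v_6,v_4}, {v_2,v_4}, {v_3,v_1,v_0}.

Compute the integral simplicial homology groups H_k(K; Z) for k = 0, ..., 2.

H_0 = Z^2,  H_1 = Z,  H_2 = 0.

Take the total order v_0 < v_1 < v_2 < v_3 < v_4 < v_5 < v_6 on the vertex set. Then K (dimension 2) consists of the simplices:

  0-simplices (7): [v_0], [v_1], [v_2], [v_3], [v_4], [v_5], [v_6]
  1-simplices (9): [v_0,v_1], [v_0,v_2], [v_0,v_3], [v_0,v_6], [v_1,v_3], [v_2,v_3], [v_2,v_4], [v_3,v_6], [v_4,v_6]
  2-simplices (3): [v_0,v_1,v_3], [v_0,v_2,v_3], [v_0,v_3,v_6]

so the chain groups are C_0 ≅ Z^7, C_1 ≅ Z^9, C_2 ≅ Z^3.

The boundary map ∂_1: C_1 → C_0 is given by ∂[p,q] = [q] − [p]. For instance
  ∂[v_0,v_1] = [v_1] − [v_0].
This gives a 7×9 integer matrix of rank 5; reducing to Smith normal form yields diagonal entries (1,1,1,1,1).

∂_2: C_2 → C_1 acts by ∂[p,q,r] = [q,r] − [p,r] + [p,q]. For instance
  ∂[v_0,v_2,v_3] = [v_2,v_3] − [v_0,v_3] + [v_0,v_2],
  ∂[v_0,v_1,v_3] = [v_1,v_3] − [v_0,v_3] + [v_0,v_1].
This gives a 9×3 integer matrix of rank 3; reducing to Smith normal form yields diagonal entries (1,1,1).

Computing H_k = (kernel of ∂_k) / (image of ∂_{k+1}):

  H_0: rank C_0 − rank ∂_1 = 7 − 5 = 2, and the invariant factors of ∂_1 are all 1, so H_0 = Z^2.
  H_1: rank ker ∂_1 − rank ∂_2 = (9 − 5) − 3 = 1, and the invariant factors of ∂_2 are all 1, so H_1 = Z.
  H_2: rank ker ∂_2 − rank ∂_3 = (3 − 3) − 0 = 0, and there is no ∂_3, so H_2 = 0.

As a check, the Euler characteristic is 7 − 9 + 3 = 1, which agrees with 2 − 1 + 0 = 1.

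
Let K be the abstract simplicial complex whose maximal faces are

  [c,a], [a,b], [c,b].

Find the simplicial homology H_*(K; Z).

We work with the vertex ordering a < b < c. The simplices of K, each written with vertices in increasing order, are:

  0-simplices (3): a, b, c
  1-simplices (3): ab, ac, bc

so the chain groups are C_0 ≅ Z^3, C_1 ≅ Z^3.

∂_1: C_1 → C_0 is given by ∂[p,q] = [q] − [p].
As a 3×3 matrix over Z this has rank 2, with invariant factors (1,1).

Computing H_k = (kernel of ∂_k) / (image of ∂_{k+1}):

  H_0: rank C_0 − rank ∂_1 = 3 − 2 = 1, and the invariant factors of ∂_1 are all 1, so H_0 ≅ Z.
  H_1: rank ker ∂_1 − rank ∂_2 = (3 − 2) − 0 = 1, and there is no ∂_2, so H_1 ≅ Z.

As a check, the Euler characteristic is 3 − 3 = 0, which agrees with 1 − 1 = 0.

H_0 ≅ Z,  H_1 ≅ Z.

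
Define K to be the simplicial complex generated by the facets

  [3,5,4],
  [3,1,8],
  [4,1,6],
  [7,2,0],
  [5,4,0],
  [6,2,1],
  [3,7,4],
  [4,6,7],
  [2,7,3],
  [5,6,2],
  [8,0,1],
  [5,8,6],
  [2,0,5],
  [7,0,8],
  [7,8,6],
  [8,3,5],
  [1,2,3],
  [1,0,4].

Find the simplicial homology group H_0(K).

Fix the vertex order 0 < 1 < 2 < 3 < 4 < 5 < 6 < 7 < 8 and write every simplex with vertices in increasing order. Then dim K = 2 and the simplices of K are:

  0-simplices (9): [0], [1], [2], [3], [4], [5], [6], [7], [8]
  1-simplices (27): (27 of them)
  2-simplices (18): [0,1,4], [0,1,8], [0,2,5], [0,2,7], [0,4,5], [0,7,8], [1,2,3], [1,2,6], [1,3,8], [1,4,6], [2,3,7], [2,5,6], [3,4,5], [3,4,7], [3,5,8], [4,6,7], [5,6,8], [6,7,8]

Hence C_0 ≅ Z^9, C_1 ≅ Z^27, C_2 ≅ Z^18.

The boundary map ∂_1: C_1 → C_0 maps an edge to its endpoints' difference, ∂[p,q] = q − p. For instance
  ∂[3,5] = [5] − [3].
This gives a 9×27 integer matrix of rank 8; reducing to Smith normal form yields diagonal entries (1,1,1,1,1,1,1,1).

The boundary map ∂_2: C_2 → C_1 sends each 2-simplex [p,q,r] to [q,r] − [p,r] + [p,q]. For instance
  ∂[3,5,8] = [5,8] − [3,8] + [3,5],
  ∂[1,3,8] = [3,8] − [1,8] + [1,3].
The 27×18 boundary matrix has rank 17 and Smith normal form diag(1,1,1,1,1,1,1,1,1,1,1,1,1,1,1,1,1).

Now H_k = ker ∂_k / im ∂_{k+1}, so:

  H_0: rank C_0 − rank ∂_1 = 9 − 8 = 1, and the invariant factors of ∂_1 are all 1, so H_0 ≅ Z.

H_0 = Z.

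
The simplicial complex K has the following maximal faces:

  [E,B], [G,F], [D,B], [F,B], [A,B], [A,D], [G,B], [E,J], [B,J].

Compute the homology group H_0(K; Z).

H_0 = Z.

We work with the vertex ordering A < B < D < E < F < G < J. The simplices of K, each written with vertices in increasing order, are:

  0-simplices (7): A, B, D, E, F, G, J
  1-simplices (9): AB, AD, BD, BE, BF, BG, BJ, EJ, FG

Hence C_0 ≅ Z^7, C_1 ≅ Z^9.

∂_1: C_1 → C_0 sends each edge [p,q] (with p < q) to q − p.
This gives a 7×9 integer matrix of rank 6; reducing to Smith normal form yields diagonal entries (1,1,1,1,1,1).

Computing H_k = (kernel of ∂_k) / (image of ∂_{k+1}):

  H_0: rank C_0 − rank ∂_1 = 7 − 6 = 1, and the invariant factors of ∂_1 are all 1, so H_0 ≅ Z.

(K is a triangulation of a wedge of 3 circles.)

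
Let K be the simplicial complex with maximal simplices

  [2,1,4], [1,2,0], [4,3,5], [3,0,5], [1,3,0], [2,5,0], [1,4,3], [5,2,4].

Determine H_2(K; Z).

H_2 ≅ Z.

Order the vertices as 0 < 1 < 2 < 3 < 4 < 5. Listing each simplex with vertices in this order, K has dimension 2 with simplices:

  0-simplices (6): [0], [1], [2], [3], [4], [5]
  1-simplices (12): [0,1], [0,2], [0,3], [0,5], [1,2], [1,3], [1,4], [2,4], [2,5], [3,4], [3,5], [4,5]
  2-simplices (8): [0,1,2], [0,1,3], [0,2,5], [0,3,5], [1,2,4], [1,3,4], [2,4,5], [3,4,5]

so the chain groups are C_0 ≅ Z^6, C_1 ≅ Z^12, C_2 ≅ Z^8.

∂_1: C_1 → C_0 is given by ∂[p,q] = [q] − [p]. For instance
  ∂[0,5] = [5] − [0].
As a 6×12 matrix over Z this has rank 5, with invariant factors (1,1,1,1,1).

∂_2: C_2 → C_1 sends each 2-simplex [p,q,r] to [q,r] − [p,r] + [p,q]. For instance
  ∂[0,3,5] = [3,5] − [0,5] + [0,3],
  ∂[1,2,4] = [2,4] − [1,4] + [1,2].
The 12×8 boundary matrix has rank 7 and Smith normal form diag(1,1,1,1,1,1,1).

Now H_k = ker ∂_k / im ∂_{k+1}, so:

  H_2: rank ker ∂_2 − rank ∂_3 = (8 − 7) − 0 = 1, and there is no ∂_3, so H_2 = Z.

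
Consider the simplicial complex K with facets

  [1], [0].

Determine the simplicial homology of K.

We work with the vertex ordering 0 < 1. The simplices of K, each written with vertices in increasing order, are:

  0-simplices (2): [0], [1]

so the chain groups are C_0 ≅ Z^2.

Reading off H_k = ker ∂_k / im ∂_{k+1}:

  H_0: rank C_0 − rank ∂_1 = 2 − 0 = 2, and there is no ∂_1, so H_0 = Z^2.

(K is a triangulation of a set of 2 points.)

H_0 = Z^2.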